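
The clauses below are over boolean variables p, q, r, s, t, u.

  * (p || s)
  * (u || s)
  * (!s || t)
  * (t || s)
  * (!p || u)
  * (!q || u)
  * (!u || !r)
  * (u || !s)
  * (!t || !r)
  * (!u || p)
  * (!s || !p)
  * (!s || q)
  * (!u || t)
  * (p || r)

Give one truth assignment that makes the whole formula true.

p=True  q=True  r=False  s=False  t=True  u=True

Set p = True and propagate.
  then u is forced to True.
  then r is forced to False.
  then s is forced to False.
  then t is forced to True.
q is now unconstrained; take q = True.
Every clause has at least one true literal under this assignment.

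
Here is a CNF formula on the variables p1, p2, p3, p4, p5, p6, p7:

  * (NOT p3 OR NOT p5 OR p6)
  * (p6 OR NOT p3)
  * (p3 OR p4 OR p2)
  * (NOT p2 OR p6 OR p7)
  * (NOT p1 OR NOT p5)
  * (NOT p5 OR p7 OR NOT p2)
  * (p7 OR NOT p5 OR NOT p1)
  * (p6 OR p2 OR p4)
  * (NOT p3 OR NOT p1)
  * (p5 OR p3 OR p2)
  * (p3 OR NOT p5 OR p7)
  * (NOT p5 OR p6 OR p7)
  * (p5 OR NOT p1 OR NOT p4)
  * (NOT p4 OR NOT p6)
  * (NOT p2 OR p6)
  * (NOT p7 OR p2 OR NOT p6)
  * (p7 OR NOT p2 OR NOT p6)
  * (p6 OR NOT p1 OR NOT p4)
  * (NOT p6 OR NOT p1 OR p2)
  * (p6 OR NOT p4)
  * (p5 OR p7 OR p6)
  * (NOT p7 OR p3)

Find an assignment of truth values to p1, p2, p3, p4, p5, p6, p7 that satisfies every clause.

p1=0, p2=0, p3=1, p4=0, p5=0, p6=1, p7=0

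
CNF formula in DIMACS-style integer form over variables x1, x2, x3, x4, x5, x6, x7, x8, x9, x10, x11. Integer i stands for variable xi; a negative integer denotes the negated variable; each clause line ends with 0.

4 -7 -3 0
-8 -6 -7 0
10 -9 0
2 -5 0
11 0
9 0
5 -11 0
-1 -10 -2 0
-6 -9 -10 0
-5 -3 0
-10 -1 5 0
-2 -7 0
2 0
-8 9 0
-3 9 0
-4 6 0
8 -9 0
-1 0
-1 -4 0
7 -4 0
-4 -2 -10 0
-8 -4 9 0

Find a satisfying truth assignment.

x1=False, x2=True, x3=False, x4=False, x5=True, x6=False, x7=False, x8=True, x9=True, x10=True, x11=True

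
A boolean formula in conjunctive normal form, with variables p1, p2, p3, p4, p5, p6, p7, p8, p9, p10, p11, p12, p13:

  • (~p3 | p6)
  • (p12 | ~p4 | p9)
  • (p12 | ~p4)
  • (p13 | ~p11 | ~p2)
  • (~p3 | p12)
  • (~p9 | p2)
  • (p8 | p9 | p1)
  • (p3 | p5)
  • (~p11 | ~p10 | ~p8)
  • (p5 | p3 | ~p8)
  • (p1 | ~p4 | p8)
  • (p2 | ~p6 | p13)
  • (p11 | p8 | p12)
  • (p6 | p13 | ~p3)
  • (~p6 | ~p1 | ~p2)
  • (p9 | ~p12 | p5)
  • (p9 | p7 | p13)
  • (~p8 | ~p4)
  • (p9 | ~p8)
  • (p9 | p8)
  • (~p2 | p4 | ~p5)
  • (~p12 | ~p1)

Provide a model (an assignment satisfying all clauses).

Pure literal: p7 appears only positively; assign p7 = True.
Try p1 = False.
Try p2 = True.
For the remaining variables, p3 = True, p4 = False, p5 = False, p6 = True, p8 = False, p9 = True, p10 = True, p11 = False, p12 = True, p13 = False works.
Check each clause:
  1. (~p3 | p6) — p6 is true.
  2. (p9 | p12 | ~p4) — p9 is true.
  3. (p12 | ~p4) — ~p4 is true.
  4. (~p2 | p13 | ~p11) — ~p11 is true.
  5. (~p3 | p12) — p12 is true.
  6. (~p9 | p2) — p2 is true.
  7. (p8 | p9 | p1) — p9 is true.
  8. (p5 | p3) — p3 is true.
  9. (~p11 | ~p10 | ~p8) — ~p8 is true.
  10. (p3 | ~p8 | p5) — ~p8 is true.
  11. (p1 | p8 | ~p4) — ~p4 is true.
  12. (~p6 | p2 | p13) — p2 is true.
  13. (p12 | p8 | p11) — p12 is true.
  14. (p13 | p6 | ~p3) — p6 is true.
  15. (~p1 | ~p2 | ~p6) — ~p1 is true.
  16. (p9 | p5 | ~p12) — p9 is true.
  17. (p9 | p13 | p7) — p9 is true.
  18. (~p8 | ~p4) — ~p8 is true.
  19. (~p8 | p9) — ~p8 is true.
  20. (p8 | p9) — p9 is true.
  21. (p4 | ~p5 | ~p2) — ~p5 is true.
  22. (~p1 | ~p12) — ~p1 is true.

p1 = F, p2 = T, p3 = T, p4 = F, p5 = F, p6 = T, p7 = T, p8 = F, p9 = T, p10 = T, p11 = F, p12 = T, p13 = F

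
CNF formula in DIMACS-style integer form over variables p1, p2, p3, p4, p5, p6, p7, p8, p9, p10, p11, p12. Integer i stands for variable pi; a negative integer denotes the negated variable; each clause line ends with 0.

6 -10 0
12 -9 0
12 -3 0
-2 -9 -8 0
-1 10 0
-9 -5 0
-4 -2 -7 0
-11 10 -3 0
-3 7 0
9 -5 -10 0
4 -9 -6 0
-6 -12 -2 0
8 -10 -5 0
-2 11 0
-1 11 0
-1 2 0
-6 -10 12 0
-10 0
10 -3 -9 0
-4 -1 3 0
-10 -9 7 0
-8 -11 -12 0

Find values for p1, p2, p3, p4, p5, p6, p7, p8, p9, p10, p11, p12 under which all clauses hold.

p1=False, p2=False, p3=False, p4=False, p5=False, p6=False, p7=True, p8=False, p9=True, p10=False, p11=True, p12=True

Check each clause:
  1. (~p10 \/ p6) — ~p10 is true.
  2. (~p9 \/ p12) — p12 is true.
  3. (~p3 \/ p12) — p12 is true.
  4. (~p8 \/ ~p2 \/ ~p9) — ~p8 is true.
  5. (~p1 \/ p10) — ~p1 is true.
  6. (~p9 \/ ~p5) — ~p5 is true.
  7. (~p4 \/ ~p2 \/ ~p7) — ~p4 is true.
  8. (p10 \/ ~p3 \/ ~p11) — ~p3 is true.
  9. (p7 \/ ~p3) — ~p3 is true.
  10. (p9 \/ ~p5 \/ ~p10) — p9 is true.
  11. (~p6 \/ p4 \/ ~p9) — ~p6 is true.
  12. (~p12 \/ ~p6 \/ ~p2) — ~p6 is true.
  13. (p8 \/ ~p10 \/ ~p5) — ~p5 is true.
  14. (p11 \/ ~p2) — p11 is true.
  15. (p11 \/ ~p1) — p11 is true.
  16. (~p1 \/ p2) — ~p1 is true.
  17. (~p6 \/ ~p10 \/ p12) — ~p6 is true.
  18. (~p10) — ~p10 is true.
  19. (~p9 \/ p10 \/ ~p3) — ~p3 is true.
  20. (~p4 \/ p3 \/ ~p1) — ~p4 is true.
  21. (p7 \/ ~p10 \/ ~p9) — ~p10 is true.
  22. (~p8 \/ ~p11 \/ ~p12) — ~p8 is true.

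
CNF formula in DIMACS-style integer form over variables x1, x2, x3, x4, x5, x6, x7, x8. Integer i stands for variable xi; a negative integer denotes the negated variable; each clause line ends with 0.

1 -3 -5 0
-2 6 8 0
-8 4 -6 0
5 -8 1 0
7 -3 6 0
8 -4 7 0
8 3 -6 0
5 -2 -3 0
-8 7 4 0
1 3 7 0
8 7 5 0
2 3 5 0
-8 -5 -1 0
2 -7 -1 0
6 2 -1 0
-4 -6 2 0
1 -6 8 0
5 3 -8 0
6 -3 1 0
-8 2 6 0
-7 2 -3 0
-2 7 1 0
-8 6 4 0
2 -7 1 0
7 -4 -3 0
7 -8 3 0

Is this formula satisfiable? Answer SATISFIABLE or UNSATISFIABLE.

Branch on x1: take x1 = True.
For the remaining variables, x2 = True, x3 = True, x4 = True, x5 = True, x6 = True, x7 = True, x8 = False works.
Every clause has at least one true literal under this assignment.
So x1=T, x2=T, x3=T, x4=T, x5=T, x6=T, x7=T, x8=F is a satisfying assignment.

SATISFIABLE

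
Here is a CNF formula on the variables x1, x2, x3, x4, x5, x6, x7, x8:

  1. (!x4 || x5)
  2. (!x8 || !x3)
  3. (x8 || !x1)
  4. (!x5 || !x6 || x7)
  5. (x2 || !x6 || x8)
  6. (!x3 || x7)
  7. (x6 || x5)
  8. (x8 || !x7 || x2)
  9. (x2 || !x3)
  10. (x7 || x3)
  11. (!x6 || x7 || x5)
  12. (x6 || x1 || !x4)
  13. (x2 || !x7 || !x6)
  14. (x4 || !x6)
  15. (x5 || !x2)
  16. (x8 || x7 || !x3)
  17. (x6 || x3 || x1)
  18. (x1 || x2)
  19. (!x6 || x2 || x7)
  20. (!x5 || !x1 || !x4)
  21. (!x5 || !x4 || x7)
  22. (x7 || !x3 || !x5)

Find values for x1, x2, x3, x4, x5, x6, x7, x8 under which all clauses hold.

x1 = F  x2 = T  x3 = F  x4 = T  x5 = T  x6 = T  x7 = T  x8 = T

Check each clause:
  1. (x5 || !x4) — x5 is true.
  2. (!x3 || !x8) — !x3 is true.
  3. (!x1 || x8) — x8 is true.
  4. (!x5 || !x6 || x7) — x7 is true.
  5. (!x6 || x2 || x8) — x8 is true.
  6. (x7 || !x3) — !x3 is true.
  7. (x5 || x6) — x5 is true.
  8. (x2 || !x7 || x8) — x8 is true.
  9. (x2 || !x3) — x2 is true.
  10. (x3 || x7) — x7 is true.
  11. (!x6 || x7 || x5) — x5 is true.
  12. (!x4 || x1 || x6) — x6 is true.
  13. (x2 || !x7 || !x6) — x2 is true.
  14. (x4 || !x6) — x4 is true.
  15. (!x2 || x5) — x5 is true.
  16. (x7 || x8 || !x3) — x8 is true.
  17. (x6 || x1 || x3) — x6 is true.
  18. (x1 || x2) — x2 is true.
  19. (x7 || x2 || !x6) — x2 is true.
  20. (!x1 || !x5 || !x4) — !x1 is true.
  21. (x7 || !x4 || !x5) — x7 is true.
  22. (!x5 || x7 || !x3) — !x3 is true.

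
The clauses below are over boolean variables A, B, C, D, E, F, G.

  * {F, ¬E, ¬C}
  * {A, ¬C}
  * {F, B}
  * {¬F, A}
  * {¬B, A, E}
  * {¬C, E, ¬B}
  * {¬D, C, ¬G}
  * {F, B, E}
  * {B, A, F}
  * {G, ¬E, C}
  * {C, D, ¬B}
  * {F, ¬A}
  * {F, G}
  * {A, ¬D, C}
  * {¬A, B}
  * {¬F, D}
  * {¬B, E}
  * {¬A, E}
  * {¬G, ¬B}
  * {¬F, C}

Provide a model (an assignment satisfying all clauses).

A = 1, B = 1, C = 1, D = 1, E = 1, F = 1, G = 0

Check each clause:
  1. {F, ¬C, ¬E} — F is true.
  2. {¬C, A} — A is true.
  3. {B, F} — B is true.
  4. {A, ¬F} — A is true.
  5. {A, E, ¬B} — A is true.
  6. {E, ¬C, ¬B} — E is true.
  7. {¬G, ¬D, C} — ¬G is true.
  8. {F, E, B} — B is true.
  9. {A, F, B} — A is true.
  10. {G, C, ¬E} — C is true.
  11. {C, ¬B, D} — C is true.
  12. {F, ¬A} — F is true.
  13. {F, G} — F is true.
  14. {A, ¬D, C} — A is true.
  15. {¬A, B} — B is true.
  16. {D, ¬F} — D is true.
  17. {¬B, E} — E is true.
  18. {E, ¬A} — E is true.
  19. {¬G, ¬B} — ¬G is true.
  20. {¬F, C} — C is true.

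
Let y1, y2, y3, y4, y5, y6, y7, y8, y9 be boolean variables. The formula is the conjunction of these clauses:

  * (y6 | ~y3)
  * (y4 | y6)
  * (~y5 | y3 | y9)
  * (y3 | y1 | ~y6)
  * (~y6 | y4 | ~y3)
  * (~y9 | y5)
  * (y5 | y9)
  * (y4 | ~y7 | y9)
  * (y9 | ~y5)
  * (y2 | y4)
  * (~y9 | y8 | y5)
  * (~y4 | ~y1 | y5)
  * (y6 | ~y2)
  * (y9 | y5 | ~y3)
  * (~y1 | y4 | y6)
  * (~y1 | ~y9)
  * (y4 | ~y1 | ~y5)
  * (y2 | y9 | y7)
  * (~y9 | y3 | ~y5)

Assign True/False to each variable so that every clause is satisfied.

y1 = False, y2 = False, y3 = True, y4 = True, y5 = True, y6 = True, y7 = True, y8 = False, y9 = True

Set y1 = False and propagate.
Try y2 = False.
  then y4 is forced to True.
For the remaining variables, y3 = True, y5 = True, y6 = True, y7 = True, y8 = False, y9 = True works.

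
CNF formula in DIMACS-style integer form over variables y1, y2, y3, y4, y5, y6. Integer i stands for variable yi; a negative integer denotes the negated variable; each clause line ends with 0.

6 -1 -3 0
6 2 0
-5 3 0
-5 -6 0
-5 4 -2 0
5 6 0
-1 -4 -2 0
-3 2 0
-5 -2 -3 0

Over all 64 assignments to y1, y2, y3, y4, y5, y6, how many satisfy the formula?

10

Case analysis on y2 and y5:
  y2=T, y5=T: a clause becomes empty — 0.
  y2=T, y5=F: y3 free; 3 ways for (y1,y4,y6) × 2^1 = 6.
  y2=F, y5=T: a clause becomes empty — 0.
  y2=F, y5=F: remaining (y1,y3,y4,y6) ∈ {(F,F,F,T); (F,F,T,T); (T,F,F,T); (T,F,T,T)} — 4.
Total: 0 + 6 + 0 + 4 = 10.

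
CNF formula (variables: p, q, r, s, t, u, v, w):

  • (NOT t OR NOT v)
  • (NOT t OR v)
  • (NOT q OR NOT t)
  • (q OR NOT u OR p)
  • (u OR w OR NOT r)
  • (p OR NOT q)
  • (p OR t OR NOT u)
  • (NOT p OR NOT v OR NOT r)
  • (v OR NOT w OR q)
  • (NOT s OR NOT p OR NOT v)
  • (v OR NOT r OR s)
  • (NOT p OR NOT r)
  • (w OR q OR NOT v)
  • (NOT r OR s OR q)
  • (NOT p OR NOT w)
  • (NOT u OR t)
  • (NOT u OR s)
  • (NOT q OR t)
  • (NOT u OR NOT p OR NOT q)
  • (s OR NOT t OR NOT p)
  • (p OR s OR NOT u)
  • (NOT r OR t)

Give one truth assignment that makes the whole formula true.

p=F  q=F  r=F  s=T  t=F  u=F  v=F  w=F

r occurs only negated in the remaining clauses — set r = False.
Try p = False.
  then q is forced to False.
  then u is forced to False.
For the remaining variables, s = True, t = False, v = False, w = False works.
Every clause has at least one true literal under this assignment.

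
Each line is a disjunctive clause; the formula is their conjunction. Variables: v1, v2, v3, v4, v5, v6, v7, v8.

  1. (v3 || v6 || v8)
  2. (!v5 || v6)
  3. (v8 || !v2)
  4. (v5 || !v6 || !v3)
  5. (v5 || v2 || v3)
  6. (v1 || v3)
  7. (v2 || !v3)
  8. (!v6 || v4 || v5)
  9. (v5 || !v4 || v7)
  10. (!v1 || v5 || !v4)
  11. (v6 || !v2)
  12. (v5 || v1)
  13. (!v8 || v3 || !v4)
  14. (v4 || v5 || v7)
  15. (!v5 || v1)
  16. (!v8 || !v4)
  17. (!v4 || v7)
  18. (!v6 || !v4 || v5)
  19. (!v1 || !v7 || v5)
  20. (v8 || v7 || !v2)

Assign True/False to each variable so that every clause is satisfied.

v1=1, v2=1, v3=1, v4=0, v5=1, v6=1, v7=0, v8=1

Check each clause:
  1. (v6 || v3 || v8) — v8 is true.
  2. (v6 || !v5) — v6 is true.
  3. (v8 || !v2) — v8 is true.
  4. (!v6 || !v3 || v5) — v5 is true.
  5. (v5 || v3 || v2) — v2 is true.
  6. (v1 || v3) — v1 is true.
  7. (v2 || !v3) — v2 is true.
  8. (v5 || v4 || !v6) — v5 is true.
  9. (!v4 || v7 || v5) — !v4 is true.
  10. (v5 || !v4 || !v1) — !v4 is true.
  11. (!v2 || v6) — v6 is true.
  12. (v1 || v5) — v1 is true.
  13. (!v8 || !v4 || v3) — v3 is true.
  14. (v7 || v4 || v5) — v5 is true.
  15. (v1 || !v5) — v1 is true.
  16. (!v8 || !v4) — !v4 is true.
  17. (v7 || !v4) — !v4 is true.
  18. (v5 || !v6 || !v4) — !v4 is true.
  19. (!v7 || v5 || !v1) — !v7 is true.
  20. (v7 || v8 || !v2) — v8 is true.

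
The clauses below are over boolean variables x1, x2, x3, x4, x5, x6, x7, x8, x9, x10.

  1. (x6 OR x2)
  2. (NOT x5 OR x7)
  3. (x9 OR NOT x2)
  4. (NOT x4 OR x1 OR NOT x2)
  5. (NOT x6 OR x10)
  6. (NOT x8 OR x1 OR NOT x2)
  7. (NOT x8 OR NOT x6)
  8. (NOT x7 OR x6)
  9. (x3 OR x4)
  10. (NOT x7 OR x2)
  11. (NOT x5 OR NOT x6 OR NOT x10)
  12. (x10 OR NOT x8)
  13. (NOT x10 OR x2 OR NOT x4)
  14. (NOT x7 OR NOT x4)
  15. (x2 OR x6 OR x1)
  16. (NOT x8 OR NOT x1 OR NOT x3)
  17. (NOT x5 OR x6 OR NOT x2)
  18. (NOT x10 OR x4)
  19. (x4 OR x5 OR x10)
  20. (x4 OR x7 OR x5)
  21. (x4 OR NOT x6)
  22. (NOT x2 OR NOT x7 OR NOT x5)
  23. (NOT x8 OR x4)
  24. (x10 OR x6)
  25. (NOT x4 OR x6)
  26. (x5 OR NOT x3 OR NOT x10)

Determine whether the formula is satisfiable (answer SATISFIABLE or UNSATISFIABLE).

SATISFIABLE

Pure literal: x8 appears only negated; assign x8 = False.
x9 occurs only positively in the remaining clauses — set x9 = True.
Branch on x1: take x1 = True.
For the remaining variables, x2 = True, x3 = False, x4 = True, x5 = False, x6 = True, x7 = False, x10 = True works.
So x1=1  x2=1  x3=0  x4=1  x5=0  x6=1  x7=0  x8=0  x9=1  x10=1 is a satisfying assignment.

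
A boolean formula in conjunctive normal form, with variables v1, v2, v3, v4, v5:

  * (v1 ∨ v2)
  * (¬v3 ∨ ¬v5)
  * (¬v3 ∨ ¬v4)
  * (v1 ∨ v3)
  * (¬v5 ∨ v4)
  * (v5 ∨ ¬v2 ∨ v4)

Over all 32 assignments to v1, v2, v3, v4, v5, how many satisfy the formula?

The models are:
  v1=1 v2=0 v3=0 v4=0 v5=0
  v1=1 v2=0 v3=0 v4=1 v5=0
  v1=1 v2=0 v3=0 v4=1 v5=1
  v1=1 v2=0 v3=1 v4=0 v5=0
  v1=1 v2=1 v3=0 v4=1 v5=0
  v1=1 v2=1 v3=0 v4=1 v5=1
Count: 6.

6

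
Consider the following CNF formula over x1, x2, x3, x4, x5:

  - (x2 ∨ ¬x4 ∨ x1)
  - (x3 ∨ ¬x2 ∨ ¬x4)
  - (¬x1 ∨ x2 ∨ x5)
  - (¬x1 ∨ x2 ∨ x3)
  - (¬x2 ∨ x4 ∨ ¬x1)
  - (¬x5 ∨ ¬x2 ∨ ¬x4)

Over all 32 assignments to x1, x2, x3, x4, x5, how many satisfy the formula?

Case analysis on x2 and x1:
  x2=1, x1=1: remaining (x3,x4,x5) ∈ {(1,1,0)} — 1.
  x2=1, x1=0: 5 of the 8 assignments to (x3,x4,x5) work.
  x2=0, x1=1: remaining (x3,x4,x5) ∈ {(1,0,1); (1,1,1)} — 2.
  x2=0, x1=0: remaining (x3,x4,x5) ∈ {(0,0,0); (0,0,1); (1,0,0); (1,0,1)} — 4.
Total: 1 + 5 + 2 + 4 = 12.

12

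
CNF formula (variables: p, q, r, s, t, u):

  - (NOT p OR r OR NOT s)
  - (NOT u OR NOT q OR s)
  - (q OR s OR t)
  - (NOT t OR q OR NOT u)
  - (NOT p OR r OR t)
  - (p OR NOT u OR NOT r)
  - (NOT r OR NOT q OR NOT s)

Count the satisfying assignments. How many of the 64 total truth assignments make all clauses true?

23

Split on q, then r.
  q=T, r=T: remaining (p,s,t,u) ∈ {(F,F,F,F); (F,F,T,F); (T,F,F,F); (T,F,T,F)} — 4.
  q=T, r=F: 7 of the 16 assignments to (p,s,t,u) work.
  q=F, r=T: 7 of the 16 assignments to (p,s,t,u) work.
  q=F, r=F: 5 of the 16 assignments to (p,s,t,u) work.
Total: 4 + 7 + 7 + 5 = 23.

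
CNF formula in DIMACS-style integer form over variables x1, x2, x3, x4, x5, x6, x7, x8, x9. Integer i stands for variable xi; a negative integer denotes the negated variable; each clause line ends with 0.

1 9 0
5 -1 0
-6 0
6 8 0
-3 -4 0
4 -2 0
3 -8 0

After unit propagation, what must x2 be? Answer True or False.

False

(¬x6) stands alone — x6 = False.
From (x6 ∨ x8) and x6 = False: x8 = True.
From (x3 ∨ ¬x8) and x8 = True: x3 = True.
(¬x4 ∨ ¬x3): since x3 = True, the clause reduces to (¬x4). x4 = False.
In (¬x2 ∨ x4), x4 is now false; ¬x2 must hold, so x2 = False.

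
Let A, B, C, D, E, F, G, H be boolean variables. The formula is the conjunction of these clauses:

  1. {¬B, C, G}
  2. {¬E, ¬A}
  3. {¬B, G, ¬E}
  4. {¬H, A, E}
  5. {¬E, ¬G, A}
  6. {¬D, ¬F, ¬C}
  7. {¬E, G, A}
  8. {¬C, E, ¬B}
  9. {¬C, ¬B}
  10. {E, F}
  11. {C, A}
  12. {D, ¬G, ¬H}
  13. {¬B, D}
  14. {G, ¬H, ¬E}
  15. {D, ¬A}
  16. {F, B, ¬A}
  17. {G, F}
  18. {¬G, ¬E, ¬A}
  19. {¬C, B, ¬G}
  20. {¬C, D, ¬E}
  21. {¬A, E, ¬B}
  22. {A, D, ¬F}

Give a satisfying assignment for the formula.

A=1, B=0, C=0, D=1, E=0, F=1, G=1, H=1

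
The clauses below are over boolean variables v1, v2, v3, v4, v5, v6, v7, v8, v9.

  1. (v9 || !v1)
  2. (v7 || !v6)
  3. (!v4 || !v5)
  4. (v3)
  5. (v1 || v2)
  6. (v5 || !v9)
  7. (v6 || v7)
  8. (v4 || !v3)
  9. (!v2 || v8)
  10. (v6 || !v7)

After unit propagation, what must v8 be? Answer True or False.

(v3) stands alone — v3 = True.
From (v4 || !v3) and v3 = True: v4 = True.
(!v4 || !v5): since v4 = True, the clause reduces to (!v5). v5 = False.
(v5 || !v9): since v5 = False, the clause reduces to (!v9). v9 = False.
(!v1 || v9): since v9 = False, the clause reduces to (!v1). v1 = False.
From (v1 || v2) and v1 = False: v2 = True.
In (!v2 || v8), !v2 is now false; v8 must hold, so v8 = True.

True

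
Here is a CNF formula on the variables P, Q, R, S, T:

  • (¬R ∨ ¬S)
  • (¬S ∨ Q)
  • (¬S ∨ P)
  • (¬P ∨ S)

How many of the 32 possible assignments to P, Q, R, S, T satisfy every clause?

Split on S, then P.
  S=T, P=T: remaining (Q,R,T) ∈ {(T,F,F); (T,F,T)} — 2.
  S=T, P=F: a clause becomes empty — 0.
  S=F, P=T: a clause becomes empty — 0.
  S=F, P=F: Q, R, T free → 2^3 = 8.
Total: 2 + 0 + 0 + 8 = 10.

10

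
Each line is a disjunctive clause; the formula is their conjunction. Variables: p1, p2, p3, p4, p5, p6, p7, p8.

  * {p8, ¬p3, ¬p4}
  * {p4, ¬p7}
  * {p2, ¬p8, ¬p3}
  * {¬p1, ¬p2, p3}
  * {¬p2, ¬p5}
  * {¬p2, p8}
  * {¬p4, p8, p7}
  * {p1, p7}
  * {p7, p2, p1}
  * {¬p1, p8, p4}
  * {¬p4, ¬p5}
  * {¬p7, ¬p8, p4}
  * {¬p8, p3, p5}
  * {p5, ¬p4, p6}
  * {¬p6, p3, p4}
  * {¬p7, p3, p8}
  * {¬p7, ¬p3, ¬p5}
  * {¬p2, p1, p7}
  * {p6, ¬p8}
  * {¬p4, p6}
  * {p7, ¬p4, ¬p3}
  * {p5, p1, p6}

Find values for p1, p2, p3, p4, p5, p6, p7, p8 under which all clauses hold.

p1=F, p2=T, p3=T, p4=T, p5=F, p6=T, p7=T, p8=T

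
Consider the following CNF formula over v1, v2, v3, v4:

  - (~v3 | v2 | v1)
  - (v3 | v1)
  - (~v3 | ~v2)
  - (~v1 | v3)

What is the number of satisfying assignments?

The models are:
  v1=T v2=F v3=T v4=F
  v1=T v2=F v3=T v4=T
That's 2 in total.

2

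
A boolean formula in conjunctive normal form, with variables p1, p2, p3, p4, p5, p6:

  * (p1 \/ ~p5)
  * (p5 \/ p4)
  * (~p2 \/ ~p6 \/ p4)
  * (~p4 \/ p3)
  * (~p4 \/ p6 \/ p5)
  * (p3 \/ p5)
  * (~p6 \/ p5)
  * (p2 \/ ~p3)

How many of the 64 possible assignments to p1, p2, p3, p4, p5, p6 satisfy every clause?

6

The models are:
  p1=1 p2=0 p3=0 p4=0 p5=1 p6=0
  p1=1 p2=0 p3=0 p4=0 p5=1 p6=1
  p1=1 p2=1 p3=0 p4=0 p5=1 p6=0
  p1=1 p2=1 p3=1 p4=0 p5=1 p6=0
  p1=1 p2=1 p3=1 p4=1 p5=1 p6=0
  p1=1 p2=1 p3=1 p4=1 p5=1 p6=1
Count: 6.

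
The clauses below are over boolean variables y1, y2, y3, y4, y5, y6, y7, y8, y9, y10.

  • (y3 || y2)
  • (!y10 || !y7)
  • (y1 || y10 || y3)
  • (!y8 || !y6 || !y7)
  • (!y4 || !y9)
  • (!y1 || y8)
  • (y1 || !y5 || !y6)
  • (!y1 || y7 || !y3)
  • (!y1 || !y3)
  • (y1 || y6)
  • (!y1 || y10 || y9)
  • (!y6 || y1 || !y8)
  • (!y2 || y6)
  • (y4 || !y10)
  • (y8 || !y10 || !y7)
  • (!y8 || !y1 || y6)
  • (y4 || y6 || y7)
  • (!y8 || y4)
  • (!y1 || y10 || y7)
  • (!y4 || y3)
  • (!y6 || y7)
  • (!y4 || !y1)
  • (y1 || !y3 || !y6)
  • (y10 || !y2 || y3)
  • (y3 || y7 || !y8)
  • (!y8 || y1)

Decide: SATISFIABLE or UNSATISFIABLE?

UNSATISFIABLE

y1 = True:
  propagation gives y8=True, y3=False, y2=True, y6=True; an empty clause results — contradiction.
y1 = False:
  propagation gives y6=True, y5=False, y8=False, y7=True; an empty clause results — contradiction.
Every branch closes, so no satisfying assignment exists.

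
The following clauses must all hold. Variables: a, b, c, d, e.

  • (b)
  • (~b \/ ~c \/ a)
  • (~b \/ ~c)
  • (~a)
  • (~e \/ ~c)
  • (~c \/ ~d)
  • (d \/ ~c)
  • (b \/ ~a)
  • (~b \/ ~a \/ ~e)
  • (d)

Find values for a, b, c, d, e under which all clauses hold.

a=False, b=True, c=False, d=True, e=False

Unit propagation: (b) forces b = True.
(~c) is a unit clause, so c = False.
The clause (~a) is unit: a must be False.
Unit propagation: (d) forces d = True.
e is now unconstrained; take e = False.
Every clause has at least one true literal under this assignment.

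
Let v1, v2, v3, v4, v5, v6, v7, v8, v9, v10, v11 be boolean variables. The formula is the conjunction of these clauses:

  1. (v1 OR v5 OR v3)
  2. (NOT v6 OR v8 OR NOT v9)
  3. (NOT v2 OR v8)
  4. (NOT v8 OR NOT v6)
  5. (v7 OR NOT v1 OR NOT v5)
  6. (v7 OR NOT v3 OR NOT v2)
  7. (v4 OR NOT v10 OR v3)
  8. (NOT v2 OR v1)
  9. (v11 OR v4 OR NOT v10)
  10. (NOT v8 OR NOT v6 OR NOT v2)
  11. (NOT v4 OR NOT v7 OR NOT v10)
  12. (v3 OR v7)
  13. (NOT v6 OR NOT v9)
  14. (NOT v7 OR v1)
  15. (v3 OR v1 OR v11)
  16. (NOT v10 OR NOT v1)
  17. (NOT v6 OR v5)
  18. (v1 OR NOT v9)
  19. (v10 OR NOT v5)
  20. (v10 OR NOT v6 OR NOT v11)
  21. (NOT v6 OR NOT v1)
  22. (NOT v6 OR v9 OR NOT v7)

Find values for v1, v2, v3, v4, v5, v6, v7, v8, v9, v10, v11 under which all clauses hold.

v1=T, v2=F, v3=T, v4=T, v5=F, v6=F, v7=T, v8=T, v9=T, v10=F, v11=F

Check each clause:
  1. (v3 OR v1 OR v5) — v1 is true.
  2. (NOT v6 OR v8 OR NOT v9) — v8 is true.
  3. (NOT v2 OR v8) — v8 is true.
  4. (NOT v8 OR NOT v6) — NOT v6 is true.
  5. (NOT v5 OR v7 OR NOT v1) — NOT v5 is true.
  6. (NOT v3 OR v7 OR NOT v2) — NOT v2 is true.
  7. (v3 OR NOT v10 OR v4) — v3 is true.
  8. (v1 OR NOT v2) — v1 is true.
  9. (NOT v10 OR v4 OR v11) — v4 is true.
  10. (NOT v2 OR NOT v8 OR NOT v6) — NOT v6 is true.
  11. (NOT v4 OR NOT v7 OR NOT v10) — NOT v10 is true.
  12. (v3 OR v7) — v3 is true.
  13. (NOT v9 OR NOT v6) — NOT v6 is true.
  14. (NOT v7 OR v1) — v1 is true.
  15. (v1 OR v3 OR v11) — v3 is true.
  16. (NOT v1 OR NOT v10) — NOT v10 is true.
  17. (NOT v6 OR v5) — NOT v6 is true.
  18. (NOT v9 OR v1) — v1 is true.
  19. (NOT v5 OR v10) — NOT v5 is true.
  20. (v10 OR NOT v11 OR NOT v6) — NOT v6 is true.
  21. (NOT v1 OR NOT v6) — NOT v6 is true.
  22. (v9 OR NOT v6 OR NOT v7) — v9 is true.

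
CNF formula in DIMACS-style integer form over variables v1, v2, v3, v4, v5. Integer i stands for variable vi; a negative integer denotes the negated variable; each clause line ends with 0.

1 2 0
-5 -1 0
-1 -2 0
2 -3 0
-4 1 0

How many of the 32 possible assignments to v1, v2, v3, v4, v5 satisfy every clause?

6

Satisfying assignments:
  v1=F v2=T v3=F v4=F v5=F
  v1=F v2=T v3=F v4=F v5=T
  v1=F v2=T v3=T v4=F v5=F
  v1=F v2=T v3=T v4=F v5=T
  v1=T v2=F v3=F v4=F v5=F
  v1=T v2=F v3=F v4=T v5=F
That's 6 in total.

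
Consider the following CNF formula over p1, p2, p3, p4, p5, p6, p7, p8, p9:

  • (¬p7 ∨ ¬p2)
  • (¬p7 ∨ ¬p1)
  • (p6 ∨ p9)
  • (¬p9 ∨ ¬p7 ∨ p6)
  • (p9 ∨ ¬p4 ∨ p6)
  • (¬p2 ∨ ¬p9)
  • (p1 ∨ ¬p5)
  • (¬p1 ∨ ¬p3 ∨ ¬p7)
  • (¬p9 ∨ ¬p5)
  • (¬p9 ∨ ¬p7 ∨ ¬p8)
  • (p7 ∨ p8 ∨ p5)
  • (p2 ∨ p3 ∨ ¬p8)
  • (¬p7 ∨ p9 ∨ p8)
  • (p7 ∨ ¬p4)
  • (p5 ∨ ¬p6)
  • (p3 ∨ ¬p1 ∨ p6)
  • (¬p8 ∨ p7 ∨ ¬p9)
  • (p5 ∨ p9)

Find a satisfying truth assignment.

p1=True, p2=False, p3=True, p4=False, p5=True, p6=True, p7=False, p8=False, p9=False

p4 occurs only negated in the remaining clauses — set p4 = False.
Set p1 = True and propagate.
  then p7 is forced to False.
Try p2 = False.
Set p3 = True and propagate.
The remaining clauses are satisfied by p5 = True, p6 = True, p8 = False, p9 = False.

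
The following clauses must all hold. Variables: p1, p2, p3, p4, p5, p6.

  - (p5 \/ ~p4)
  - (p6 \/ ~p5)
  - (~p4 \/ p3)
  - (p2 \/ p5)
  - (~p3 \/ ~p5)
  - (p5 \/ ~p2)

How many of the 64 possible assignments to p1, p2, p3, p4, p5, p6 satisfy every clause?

Satisfying assignments:
  p1=0 p2=0 p3=0 p4=0 p5=1 p6=1
  p1=0 p2=1 p3=0 p4=0 p5=1 p6=1
  p1=1 p2=0 p3=0 p4=0 p5=1 p6=1
  p1=1 p2=1 p3=0 p4=0 p5=1 p6=1
That's 4 in total.

4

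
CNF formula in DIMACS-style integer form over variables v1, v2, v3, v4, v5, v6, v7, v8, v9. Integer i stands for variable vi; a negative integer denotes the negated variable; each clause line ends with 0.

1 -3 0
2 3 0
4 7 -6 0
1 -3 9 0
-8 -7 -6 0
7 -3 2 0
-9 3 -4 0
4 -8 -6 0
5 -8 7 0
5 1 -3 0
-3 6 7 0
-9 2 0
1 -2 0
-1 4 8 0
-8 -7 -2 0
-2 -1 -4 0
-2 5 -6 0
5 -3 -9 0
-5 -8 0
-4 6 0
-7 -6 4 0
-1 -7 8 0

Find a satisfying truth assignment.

v1=True, v2=False, v3=True, v4=False, v5=False, v6=False, v7=True, v8=True, v9=False

Branch on v1: take v1 = True.
Branch on v2: take v2 = False.
  then v3 is forced to True.
  then v7 is forced to True.
  then v9 is forced to False.
  then v8 is forced to True.
  then v6 is forced to False.
  then v5 is forced to False.
  then v4 is forced to False.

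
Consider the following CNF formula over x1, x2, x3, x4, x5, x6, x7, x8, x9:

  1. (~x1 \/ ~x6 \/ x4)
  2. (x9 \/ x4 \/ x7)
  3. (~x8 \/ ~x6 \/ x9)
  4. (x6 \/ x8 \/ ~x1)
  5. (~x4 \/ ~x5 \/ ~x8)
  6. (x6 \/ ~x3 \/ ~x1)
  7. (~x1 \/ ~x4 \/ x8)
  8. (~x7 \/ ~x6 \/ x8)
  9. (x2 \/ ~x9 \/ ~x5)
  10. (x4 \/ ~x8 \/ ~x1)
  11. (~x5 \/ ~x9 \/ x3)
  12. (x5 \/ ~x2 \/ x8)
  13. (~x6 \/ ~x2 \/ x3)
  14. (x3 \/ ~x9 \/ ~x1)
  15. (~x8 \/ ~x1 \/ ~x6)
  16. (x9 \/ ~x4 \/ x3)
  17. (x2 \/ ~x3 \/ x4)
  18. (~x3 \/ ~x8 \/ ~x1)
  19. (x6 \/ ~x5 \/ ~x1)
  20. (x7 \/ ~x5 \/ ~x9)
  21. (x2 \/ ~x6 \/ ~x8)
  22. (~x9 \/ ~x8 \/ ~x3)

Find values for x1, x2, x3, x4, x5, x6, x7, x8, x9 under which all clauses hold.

Pure literal: x1 appears only negated; assign x1 = False.
Branch on x2: take x2 = True.
Set x3 = False and propagate.
  then x6 is forced to False.
For the remaining variables, x4 = False, x5 = False, x7 = False, x8 = True, x9 = True works.

x1 = F, x2 = T, x3 = F, x4 = F, x5 = F, x6 = F, x7 = F, x8 = T, x9 = T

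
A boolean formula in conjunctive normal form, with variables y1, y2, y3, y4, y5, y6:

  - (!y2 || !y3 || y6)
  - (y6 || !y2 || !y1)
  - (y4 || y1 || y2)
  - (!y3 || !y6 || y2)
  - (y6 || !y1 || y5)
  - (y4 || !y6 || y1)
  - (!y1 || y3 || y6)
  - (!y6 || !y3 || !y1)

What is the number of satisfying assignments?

24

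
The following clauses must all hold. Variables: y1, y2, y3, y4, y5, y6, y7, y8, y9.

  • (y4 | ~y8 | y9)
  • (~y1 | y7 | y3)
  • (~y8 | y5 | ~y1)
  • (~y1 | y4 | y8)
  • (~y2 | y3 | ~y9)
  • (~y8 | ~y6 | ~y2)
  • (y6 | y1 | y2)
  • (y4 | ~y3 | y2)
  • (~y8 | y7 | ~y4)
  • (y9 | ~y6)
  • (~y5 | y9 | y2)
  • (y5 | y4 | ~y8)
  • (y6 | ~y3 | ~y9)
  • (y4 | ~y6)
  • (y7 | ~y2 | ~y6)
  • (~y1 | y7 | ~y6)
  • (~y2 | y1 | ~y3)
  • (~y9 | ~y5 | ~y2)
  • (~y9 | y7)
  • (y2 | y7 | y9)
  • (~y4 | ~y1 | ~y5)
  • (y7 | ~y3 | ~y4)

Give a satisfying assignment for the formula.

Pure literal: y7 appears only positively; assign y7 = True.
Set y1 = False and propagate.
Set y2 = False and propagate.
  then y6 is forced to True.
  then y9 is forced to True.
  then y4 is forced to True.
y3, y5, y8 are now unconstrained; take y3 = False, y5 = False, y8 = False.

y1 = 0  y2 = 0  y3 = 0  y4 = 1  y5 = 0  y6 = 1  y7 = 1  y8 = 0  y9 = 1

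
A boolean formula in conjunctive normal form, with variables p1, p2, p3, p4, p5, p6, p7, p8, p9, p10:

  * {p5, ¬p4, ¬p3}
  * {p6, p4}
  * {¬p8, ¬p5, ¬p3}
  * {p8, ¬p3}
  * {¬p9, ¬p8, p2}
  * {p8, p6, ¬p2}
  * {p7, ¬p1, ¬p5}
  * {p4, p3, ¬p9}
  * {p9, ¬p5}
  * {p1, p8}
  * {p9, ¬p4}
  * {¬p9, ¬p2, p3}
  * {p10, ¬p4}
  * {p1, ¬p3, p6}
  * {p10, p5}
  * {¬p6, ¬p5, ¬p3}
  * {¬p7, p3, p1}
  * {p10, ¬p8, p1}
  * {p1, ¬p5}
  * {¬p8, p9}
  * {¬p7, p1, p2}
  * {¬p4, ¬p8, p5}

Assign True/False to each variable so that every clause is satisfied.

p1 = F, p2 = T, p3 = T, p4 = F, p5 = F, p6 = T, p7 = T, p8 = T, p9 = T, p10 = T

Pure literal: p10 appears only positively; assign p10 = True.
Branch on p1: take p1 = False.
  then p8 is forced to True.
  then p5 is forced to False.
  then p9 is forced to True.
  then p2 is forced to True.
  then p3 is forced to True.
  then p4 is forced to False.
  then p6 is forced to True.
p7 is now unconstrained; take p7 = True.
Every clause has at least one true literal under this assignment.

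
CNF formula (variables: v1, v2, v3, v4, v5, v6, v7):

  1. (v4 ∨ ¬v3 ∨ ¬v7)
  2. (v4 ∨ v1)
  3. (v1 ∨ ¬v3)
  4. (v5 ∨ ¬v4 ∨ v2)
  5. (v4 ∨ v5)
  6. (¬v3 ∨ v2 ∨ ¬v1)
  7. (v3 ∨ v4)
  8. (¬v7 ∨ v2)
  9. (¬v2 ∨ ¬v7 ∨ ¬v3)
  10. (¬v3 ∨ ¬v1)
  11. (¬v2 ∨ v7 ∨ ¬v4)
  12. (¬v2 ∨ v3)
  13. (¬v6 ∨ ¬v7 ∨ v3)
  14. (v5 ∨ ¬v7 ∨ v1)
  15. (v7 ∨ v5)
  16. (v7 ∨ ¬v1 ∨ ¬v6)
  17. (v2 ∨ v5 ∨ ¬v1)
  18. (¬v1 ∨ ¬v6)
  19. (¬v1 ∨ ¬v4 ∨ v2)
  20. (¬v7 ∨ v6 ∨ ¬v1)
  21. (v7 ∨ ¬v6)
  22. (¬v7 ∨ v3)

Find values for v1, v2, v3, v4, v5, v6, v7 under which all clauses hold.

Pure literal: v5 appears only positively; assign v5 = True.
Branch on v1: take v1 = False.
  then v4 is forced to True.
  then v3 is forced to False.
  then v2 is forced to False.
  then v7 is forced to False.
  then v6 is forced to False.
Every clause has at least one true literal under this assignment.

v1=False, v2=False, v3=False, v4=True, v5=True, v6=False, v7=False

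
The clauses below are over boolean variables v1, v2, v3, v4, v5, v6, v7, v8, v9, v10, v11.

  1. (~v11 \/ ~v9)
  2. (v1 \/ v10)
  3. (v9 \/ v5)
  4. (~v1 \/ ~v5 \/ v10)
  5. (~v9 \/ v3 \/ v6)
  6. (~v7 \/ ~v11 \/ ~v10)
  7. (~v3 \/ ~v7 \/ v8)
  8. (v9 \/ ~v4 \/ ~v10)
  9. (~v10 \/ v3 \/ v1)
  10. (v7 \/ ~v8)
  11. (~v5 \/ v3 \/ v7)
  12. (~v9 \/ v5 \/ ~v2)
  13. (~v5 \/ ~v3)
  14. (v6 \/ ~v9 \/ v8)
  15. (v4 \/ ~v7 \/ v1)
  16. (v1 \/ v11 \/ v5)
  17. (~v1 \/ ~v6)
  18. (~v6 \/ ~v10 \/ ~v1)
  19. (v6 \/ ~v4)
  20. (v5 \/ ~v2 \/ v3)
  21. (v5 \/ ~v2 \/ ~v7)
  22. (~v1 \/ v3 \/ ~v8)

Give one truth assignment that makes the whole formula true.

v1=True  v2=False  v3=True  v4=False  v5=False  v6=False  v7=True  v8=True  v9=True  v10=True  v11=False

Check each clause:
  1. (~v11 \/ ~v9) — ~v11 is true.
  2. (v1 \/ v10) — v1 is true.
  3. (v9 \/ v5) — v9 is true.
  4. (~v5 \/ ~v1 \/ v10) — v10 is true.
  5. (v6 \/ ~v9 \/ v3) — v3 is true.
  6. (~v7 \/ ~v11 \/ ~v10) — ~v11 is true.
  7. (v8 \/ ~v7 \/ ~v3) — v8 is true.
  8. (~v4 \/ v9 \/ ~v10) — v9 is true.
  9. (v3 \/ v1 \/ ~v10) — v1 is true.
  10. (~v8 \/ v7) — v7 is true.
  11. (~v5 \/ v7 \/ v3) — ~v5 is true.
  12. (~v9 \/ ~v2 \/ v5) — ~v2 is true.
  13. (~v5 \/ ~v3) — ~v5 is true.
  14. (v6 \/ v8 \/ ~v9) — v8 is true.
  15. (~v7 \/ v4 \/ v1) — v1 is true.
  16. (v5 \/ v11 \/ v1) — v1 is true.
  17. (~v6 \/ ~v1) — ~v6 is true.
  18. (~v10 \/ ~v1 \/ ~v6) — ~v6 is true.
  19. (~v4 \/ v6) — ~v4 is true.
  20. (v5 \/ ~v2 \/ v3) — v3 is true.
  21. (~v7 \/ v5 \/ ~v2) — ~v2 is true.
  22. (v3 \/ ~v8 \/ ~v1) — v3 is true.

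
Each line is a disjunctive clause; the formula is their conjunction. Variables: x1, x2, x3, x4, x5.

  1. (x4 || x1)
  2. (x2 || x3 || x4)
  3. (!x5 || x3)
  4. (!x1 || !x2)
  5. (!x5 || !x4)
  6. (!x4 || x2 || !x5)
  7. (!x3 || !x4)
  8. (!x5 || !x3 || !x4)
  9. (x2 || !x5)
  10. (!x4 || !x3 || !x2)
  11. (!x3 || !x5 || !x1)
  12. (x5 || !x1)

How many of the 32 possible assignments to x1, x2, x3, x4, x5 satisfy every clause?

2

The models are:
  x1=0 x2=0 x3=0 x4=1 x5=0
  x1=0 x2=1 x3=0 x4=1 x5=0
That's 2 in total.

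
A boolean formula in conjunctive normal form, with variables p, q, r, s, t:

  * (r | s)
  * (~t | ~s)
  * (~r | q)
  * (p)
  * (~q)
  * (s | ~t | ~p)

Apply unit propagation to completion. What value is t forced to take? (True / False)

False

Unit clause (p) sets p = True.
(~q) stands alone — q = False.
In (q | ~r), q is now false; ~r must hold, so r = False.
(r | s): since r = False, the clause reduces to (s). s = True.
(~t | ~s) with s = True leaves only ~t, so t = False.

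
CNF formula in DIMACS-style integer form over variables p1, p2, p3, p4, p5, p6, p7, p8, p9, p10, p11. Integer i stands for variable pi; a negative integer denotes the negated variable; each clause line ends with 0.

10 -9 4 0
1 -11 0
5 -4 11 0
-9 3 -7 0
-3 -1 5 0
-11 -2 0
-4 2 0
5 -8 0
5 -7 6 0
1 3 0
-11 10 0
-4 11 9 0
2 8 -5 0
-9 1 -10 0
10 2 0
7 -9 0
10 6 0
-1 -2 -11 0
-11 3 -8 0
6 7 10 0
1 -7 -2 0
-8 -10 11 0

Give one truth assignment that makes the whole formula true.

p1=T, p2=F, p3=T, p4=F, p5=T, p6=T, p7=T, p8=T, p9=T, p10=T, p11=T

p6 occurs only positively in the remaining clauses — set p6 = True.
Try p1 = True.
Try p2 = False.
  then p4 is forced to False.
  then p10 is forced to True.
The remaining clauses are satisfied by p3 = True, p5 = True, p7 = True, p8 = True, p9 = True, p11 = True.
Every clause has at least one true literal under this assignment.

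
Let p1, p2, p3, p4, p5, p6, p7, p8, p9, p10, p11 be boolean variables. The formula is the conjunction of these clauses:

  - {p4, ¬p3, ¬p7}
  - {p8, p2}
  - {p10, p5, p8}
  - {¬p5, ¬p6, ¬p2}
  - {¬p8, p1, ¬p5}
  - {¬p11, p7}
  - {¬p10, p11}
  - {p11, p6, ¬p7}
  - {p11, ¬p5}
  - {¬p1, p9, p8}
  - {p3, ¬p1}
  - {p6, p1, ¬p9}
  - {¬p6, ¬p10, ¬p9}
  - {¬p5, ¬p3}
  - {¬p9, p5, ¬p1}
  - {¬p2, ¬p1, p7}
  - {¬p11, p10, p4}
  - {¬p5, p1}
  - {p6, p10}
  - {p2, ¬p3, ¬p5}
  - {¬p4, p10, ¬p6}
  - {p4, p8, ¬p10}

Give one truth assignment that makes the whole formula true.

Try p1 = False.
  then p5 is forced to False.
For the remaining variables, p2 = True, p3 = False, p4 = False, p6 = True, p7 = True, p8 = True, p9 = False, p10 = False, p11 = False works.
Every clause has at least one true literal under this assignment.

p1=F, p2=T, p3=F, p4=F, p5=F, p6=T, p7=T, p8=T, p9=F, p10=F, p11=F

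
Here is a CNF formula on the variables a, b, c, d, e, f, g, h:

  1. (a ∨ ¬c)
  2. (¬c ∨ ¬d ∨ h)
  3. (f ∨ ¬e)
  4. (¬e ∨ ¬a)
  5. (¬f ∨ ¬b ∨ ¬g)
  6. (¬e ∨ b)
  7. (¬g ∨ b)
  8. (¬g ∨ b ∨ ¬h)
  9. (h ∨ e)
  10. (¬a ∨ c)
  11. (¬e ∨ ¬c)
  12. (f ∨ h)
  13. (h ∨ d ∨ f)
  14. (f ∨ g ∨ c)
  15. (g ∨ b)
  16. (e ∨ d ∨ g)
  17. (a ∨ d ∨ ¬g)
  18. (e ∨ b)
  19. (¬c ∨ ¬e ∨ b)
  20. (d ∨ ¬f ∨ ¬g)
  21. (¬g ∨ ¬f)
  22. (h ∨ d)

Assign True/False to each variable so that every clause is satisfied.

Set a = True and propagate.
  then e is forced to False.
  then h is forced to True.
  then c is forced to True.
  then b is forced to True.
The remaining clauses are satisfied by d = True, f = False, g = True.
Every clause has at least one true literal under this assignment.

a=1  b=1  c=1  d=1  e=0  f=0  g=1  h=1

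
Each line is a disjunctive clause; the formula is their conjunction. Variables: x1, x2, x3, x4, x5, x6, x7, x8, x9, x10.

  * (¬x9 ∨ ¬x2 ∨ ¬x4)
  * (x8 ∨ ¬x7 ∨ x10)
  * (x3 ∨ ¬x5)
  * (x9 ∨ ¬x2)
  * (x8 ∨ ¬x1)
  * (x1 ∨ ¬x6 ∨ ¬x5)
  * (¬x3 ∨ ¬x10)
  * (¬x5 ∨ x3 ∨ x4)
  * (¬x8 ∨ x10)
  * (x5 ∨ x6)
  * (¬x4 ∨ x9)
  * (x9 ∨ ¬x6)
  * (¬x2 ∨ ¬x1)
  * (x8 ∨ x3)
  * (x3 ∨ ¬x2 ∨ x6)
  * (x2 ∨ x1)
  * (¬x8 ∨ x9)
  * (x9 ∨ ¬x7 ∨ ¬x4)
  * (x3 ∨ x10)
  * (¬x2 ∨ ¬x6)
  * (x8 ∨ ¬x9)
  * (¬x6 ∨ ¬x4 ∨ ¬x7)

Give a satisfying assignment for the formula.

x1=T, x2=F, x3=F, x4=T, x5=F, x6=T, x7=F, x8=T, x9=T, x10=T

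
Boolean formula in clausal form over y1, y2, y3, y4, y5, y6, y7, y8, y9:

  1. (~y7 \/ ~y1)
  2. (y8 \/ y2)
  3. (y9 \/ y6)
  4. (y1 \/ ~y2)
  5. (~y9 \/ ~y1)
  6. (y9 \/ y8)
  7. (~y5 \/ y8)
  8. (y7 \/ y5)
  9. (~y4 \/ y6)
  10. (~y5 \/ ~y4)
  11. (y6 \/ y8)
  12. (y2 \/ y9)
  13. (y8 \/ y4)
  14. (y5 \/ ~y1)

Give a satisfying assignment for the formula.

y8 occurs only positively in the remaining clauses — set y8 = True.
Try y1 = False.
  then y2 is forced to False.
  then y9 is forced to True.
The remaining clauses are satisfied by y3 = True, y4 = False, y5 = False, y6 = False, y7 = True.

y1 = False, y2 = False, y3 = True, y4 = False, y5 = False, y6 = False, y7 = True, y8 = True, y9 = True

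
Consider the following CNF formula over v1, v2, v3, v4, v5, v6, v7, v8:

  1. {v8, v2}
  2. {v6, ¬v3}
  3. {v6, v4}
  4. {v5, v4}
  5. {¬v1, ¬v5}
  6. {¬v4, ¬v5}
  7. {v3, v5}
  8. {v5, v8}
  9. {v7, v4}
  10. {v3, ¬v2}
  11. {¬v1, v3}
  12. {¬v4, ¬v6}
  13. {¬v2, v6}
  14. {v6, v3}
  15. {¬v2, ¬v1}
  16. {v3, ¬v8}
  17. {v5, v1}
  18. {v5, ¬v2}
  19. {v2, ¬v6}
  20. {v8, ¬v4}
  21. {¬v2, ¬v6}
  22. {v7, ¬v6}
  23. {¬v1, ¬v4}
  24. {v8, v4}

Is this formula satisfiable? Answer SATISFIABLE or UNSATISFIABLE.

v4 = True:
  propagation gives v5=False, v3=True, v6=True; an empty clause results — contradiction.
v4 = False:
  propagation gives v6=True, v5=True, v1=False, v7=True; an empty clause results — contradiction.
Every branch closes, so no satisfying assignment exists.

UNSATISFIABLE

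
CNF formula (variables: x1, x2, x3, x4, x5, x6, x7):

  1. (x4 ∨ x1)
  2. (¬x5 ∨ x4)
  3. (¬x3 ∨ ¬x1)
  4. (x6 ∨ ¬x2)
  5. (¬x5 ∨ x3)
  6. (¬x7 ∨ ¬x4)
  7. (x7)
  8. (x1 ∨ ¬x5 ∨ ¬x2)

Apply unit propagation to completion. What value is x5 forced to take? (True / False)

(x7) is a unit clause: x7 = True.
In (¬x7 ∨ ¬x4), ¬x7 is now false; ¬x4 must hold, so x4 = False.
From (x4 ∨ x1) and x4 = False: x1 = True.
In (x4 ∨ ¬x5), x4 is now false; ¬x5 must hold, so x5 = False.

False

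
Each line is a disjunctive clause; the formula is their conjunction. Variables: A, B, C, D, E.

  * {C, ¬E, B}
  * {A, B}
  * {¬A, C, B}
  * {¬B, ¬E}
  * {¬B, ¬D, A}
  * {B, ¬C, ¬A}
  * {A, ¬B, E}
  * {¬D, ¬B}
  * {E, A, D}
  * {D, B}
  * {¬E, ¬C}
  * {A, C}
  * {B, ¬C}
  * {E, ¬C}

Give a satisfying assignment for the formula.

A = True, B = True, C = False, D = False, E = False

Check each clause:
  1. {¬E, C, B} — B is true.
  2. {B, A} — A is true.
  3. {C, B, ¬A} — B is true.
  4. {¬E, ¬B} — ¬E is true.
  5. {¬B, A, ¬D} — A is true.
  6. {¬A, ¬C, B} — B is true.
  7. {A, ¬B, E} — A is true.
  8. {¬B, ¬D} — ¬D is true.
  9. {E, A, D} — A is true.
  10. {B, D} — B is true.
  11. {¬E, ¬C} — ¬E is true.
  12. {A, C} — A is true.
  13. {B, ¬C} — B is true.
  14. {E, ¬C} — ¬C is true.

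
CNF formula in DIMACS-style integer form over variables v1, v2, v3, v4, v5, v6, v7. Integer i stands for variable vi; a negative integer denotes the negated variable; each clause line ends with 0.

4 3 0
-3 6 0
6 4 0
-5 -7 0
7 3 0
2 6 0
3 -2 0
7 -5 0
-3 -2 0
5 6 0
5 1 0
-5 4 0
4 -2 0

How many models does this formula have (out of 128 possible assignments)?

Satisfying assignments:
  v1=T v2=F v3=F v4=T v5=F v6=T v7=T
  v1=T v2=F v3=T v4=F v5=F v6=T v7=F
  v1=T v2=F v3=T v4=F v5=F v6=T v7=T
  v1=T v2=F v3=T v4=T v5=F v6=T v7=F
  v1=T v2=F v3=T v4=T v5=F v6=T v7=T
That's 5 in total.

5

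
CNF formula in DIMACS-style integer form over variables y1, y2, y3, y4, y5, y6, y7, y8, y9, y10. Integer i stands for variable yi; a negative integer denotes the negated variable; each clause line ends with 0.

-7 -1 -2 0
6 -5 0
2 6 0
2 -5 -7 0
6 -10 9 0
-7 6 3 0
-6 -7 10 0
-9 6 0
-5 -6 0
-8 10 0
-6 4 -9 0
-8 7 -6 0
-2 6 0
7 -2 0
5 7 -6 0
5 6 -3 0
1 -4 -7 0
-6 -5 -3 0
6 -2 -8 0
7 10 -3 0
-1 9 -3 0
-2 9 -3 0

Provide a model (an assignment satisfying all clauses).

y1=F  y2=T  y3=F  y4=F  y5=F  y6=T  y7=T  y8=T  y9=F  y10=T

Branch on y1: take y1 = False.
The remaining clauses are satisfied by y2 = True, y3 = False, y4 = False, y5 = False, y6 = True, y7 = True, y8 = True, y9 = False, y10 = True.
Check each clause:
  1. (~y1 | ~y2 | ~y7) — ~y1 is true.
  2. (y6 | ~y5) — ~y5 is true.
  3. (y6 | y2) — y2 is true.
  4. (y2 | ~y5 | ~y7) — y2 is true.
  5. (y6 | y9 | ~y10) — y6 is true.
  6. (~y7 | y3 | y6) — y6 is true.
  7. (y10 | ~y7 | ~y6) — y10 is true.
  8. (~y9 | y6) — y6 is true.
  9. (~y5 | ~y6) — ~y5 is true.
  10. (~y8 | y10) — y10 is true.
  11. (~y9 | ~y6 | y4) — ~y9 is true.
  12. (~y8 | ~y6 | y7) — y7 is true.
  13. (y6 | ~y2) — y6 is true.
  14. (~y2 | y7) — y7 is true.
  15. (~y6 | y7 | y5) — y7 is true.
  16. (y5 | ~y3 | y6) — ~y3 is true.
  17. (~y4 | y1 | ~y7) — ~y4 is true.
  18. (~y3 | ~y5 | ~y6) — ~y5 is true.
  19. (~y8 | y6 | ~y2) — y6 is true.
  20. (y10 | y7 | ~y3) — y10 is true.
  21. (~y3 | y9 | ~y1) — ~y3 is true.
  22. (y9 | ~y2 | ~y3) — ~y3 is true.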